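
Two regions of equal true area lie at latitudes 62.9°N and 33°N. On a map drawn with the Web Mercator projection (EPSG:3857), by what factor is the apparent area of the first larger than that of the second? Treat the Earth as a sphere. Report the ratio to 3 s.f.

Mercator is conformal with k = sec φ, so areal scale = k² = sec²φ.
At 62.9°: sec²(62.9°) = 1/0.4555² = 4.819.
At 33°: sec²(33°) = 1/0.8387² = 1.422.
Ratio = 4.819/1.422 = cos²(33°)/cos²(62.9°) ≈ 3.39.

3.39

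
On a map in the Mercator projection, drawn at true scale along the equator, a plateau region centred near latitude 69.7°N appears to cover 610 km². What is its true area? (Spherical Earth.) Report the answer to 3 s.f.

73.4 km²

The Mercator projection is conformal; its linear scale factor is the same in every direction and equals sec φ = 1/cos φ.
Areal scale = k² = sec²φ = 1/cos²(69.7°) = 1/0.3469² = 8.308.
True area = apparent / (areal scale) = 610 / 8.308 ≈ 73.4 km².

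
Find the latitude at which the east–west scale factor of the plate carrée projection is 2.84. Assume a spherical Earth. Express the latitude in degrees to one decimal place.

69.4°

Plate carrée: h = 1, k = sec φ along parallels.
sec φ = 2.84  ⇒  cos φ = 0.3521  ⇒  φ ≈ 69.4°.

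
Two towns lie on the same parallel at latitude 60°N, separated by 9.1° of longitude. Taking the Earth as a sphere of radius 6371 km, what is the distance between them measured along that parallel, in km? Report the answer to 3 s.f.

Arc length along a parallel = R cos φ · Δλ (with Δλ in radians).
= 6371 × cos 60° × (9.1° × π/180) = 6371 × 0.5000 × 0.1588 ≈ 506 km.

506 km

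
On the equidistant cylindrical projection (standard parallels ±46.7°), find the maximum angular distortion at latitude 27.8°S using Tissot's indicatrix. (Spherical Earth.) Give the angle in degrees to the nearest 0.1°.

14.5°

The equidistant cylindrical projection with φ₀ = 46.7° has h = 1 (meridians true) and k = cos φ₀ / cos φ along parallels.
At 27.8°: h = 1.000, k = 0.7753; principal scales a = 1.000, b = 0.7753.
sin(ω/2) = (a − b)/(a + b) = 0.2247/1.775 = 0.1266, so ω = 2 arcsin(0.1266) ≈ 14.5°.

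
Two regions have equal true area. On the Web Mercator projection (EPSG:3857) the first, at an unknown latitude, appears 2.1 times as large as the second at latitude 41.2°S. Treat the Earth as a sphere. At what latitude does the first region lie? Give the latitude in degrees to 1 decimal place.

On Mercator, (apparent₁)/(apparent₂) = sec²φ₁ / sec²φ₂ when true areas are equal.
cos²φ₂ / cos²φ₁ = 2.1  ⇒  cos φ₁ = cos 41.2° / √2.1 = 0.7524/1.449 = 0.5192.
φ₁ = arccos(0.5192) ≈ 58.7°.

58.7°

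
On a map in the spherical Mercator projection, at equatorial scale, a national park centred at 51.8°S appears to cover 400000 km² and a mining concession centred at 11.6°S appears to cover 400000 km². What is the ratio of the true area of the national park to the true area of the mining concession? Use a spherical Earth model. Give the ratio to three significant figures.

0.399

Mercator's areal exaggeration is sec²φ; hence true area = (apparent area) · cos²φ.
True area of national park: 400000 × cos²(51.8°) = 400000 × 0.3824 = 153000 km².
True area of mining concession: 400000 × cos²(11.6°) = 400000 × 0.9596 = 383800 km².
Ratio = 153000 / 383800 ≈ 0.399.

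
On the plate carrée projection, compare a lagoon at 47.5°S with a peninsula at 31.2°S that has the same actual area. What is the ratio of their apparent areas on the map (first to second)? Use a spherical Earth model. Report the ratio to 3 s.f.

Plate carrée maps x = Rλ, y = Rφ. The meridian scale is h = 1 and the parallel scale is k = 1/cos φ = sec φ.
Areal scale at 47.5°: h·k = 1.000 × 1.480 = 1.480.
Areal scale at 31.2°: h·k = 1.000 × 1.169 = 1.169.
Ratio = 1.480/1.169 ≈ 1.27.

1.27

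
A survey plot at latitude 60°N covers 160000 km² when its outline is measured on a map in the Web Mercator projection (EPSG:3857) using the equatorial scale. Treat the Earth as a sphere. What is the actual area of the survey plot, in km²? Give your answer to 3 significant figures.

40000 km²

Mercator is conformal, so the point scale is isotropic: h = k = sec φ = 1/cos φ.
Areal scale = k² = sec²φ = 1/cos²(60°) = 1/0.5000² = 4.000.
True area = apparent / (areal scale) = 160000 / 4.000 ≈ 40000 km².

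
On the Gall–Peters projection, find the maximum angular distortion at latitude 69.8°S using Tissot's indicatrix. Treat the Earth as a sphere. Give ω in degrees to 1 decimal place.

75.9°

The Gall–Peters projection is cylindrical equal-area with φ₀ = 45°. A cylindrical equal-area projection with standard parallel φ₀ has meridian scale h = cos φ / cos φ₀ and parallel scale k = cos φ₀ / cos φ (so areas are preserved, h·k = 1).
At 69.8°: h = 0.4883, k = 2.048; principal scales a = 2.048, b = 0.4883.
sin(ω/2) = (a − b)/(a + b) = 1.559/2.536 = 0.6149, so ω = 2 arcsin(0.6149) ≈ 75.9°.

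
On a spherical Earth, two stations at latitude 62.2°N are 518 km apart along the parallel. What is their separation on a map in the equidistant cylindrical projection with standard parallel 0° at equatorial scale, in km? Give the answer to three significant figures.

1110 km

For the equirectangular projection with φ₀ = 0 (plate carrée), h = 1 along meridians and k = sec φ along parallels.
Along the parallel, k = sec 62.2° = 1/0.4664 = 2.144.
Map distance = 518 × 2.144 ≈ 1110 km.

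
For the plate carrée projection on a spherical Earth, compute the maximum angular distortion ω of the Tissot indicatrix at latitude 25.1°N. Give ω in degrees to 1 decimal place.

5.7°

Plate carrée maps x = Rλ, y = Rφ. The meridian scale is h = 1 and the parallel scale is k = 1/cos φ = sec φ.
At 25.1°: h = 1.000, k = 1.104; principal scales a = 1.104, b = 1.000.
sin(ω/2) = (a − b)/(a + b) = 0.1043/2.104 = 0.04956, so ω = 2 arcsin(0.04956) ≈ 5.7°.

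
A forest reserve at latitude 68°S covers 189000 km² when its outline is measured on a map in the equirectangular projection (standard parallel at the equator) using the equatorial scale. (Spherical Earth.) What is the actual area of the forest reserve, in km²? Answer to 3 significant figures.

70800 km²

Plate carrée maps x = Rλ, y = Rφ. The meridian scale is h = 1 and the parallel scale is k = 1/cos φ = sec φ.
Areal scale = h·k = 1 × sec φ; at 68°, h = 1.000, k = 2.669, so h·k = 2.669.
True area = apparent / (areal scale) = 189000 / 2.669 ≈ 70800 km².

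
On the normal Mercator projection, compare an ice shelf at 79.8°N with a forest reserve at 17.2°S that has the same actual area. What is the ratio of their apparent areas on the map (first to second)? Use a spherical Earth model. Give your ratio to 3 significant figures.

29.1

Mercator areal scale is sec²φ.
At 79.8°: sec²(79.8°) = 1/0.1771² = 31.89.
At 17.2°: sec²(17.2°) = 1/0.9553² = 1.096.
Ratio = 31.89/1.096 = cos²(17.2°)/cos²(79.8°) ≈ 29.1.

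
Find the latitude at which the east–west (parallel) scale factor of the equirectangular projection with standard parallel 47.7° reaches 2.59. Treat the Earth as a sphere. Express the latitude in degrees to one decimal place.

In the equirectangular projection with standard parallel φ₀ = 47.7° (x = Rλ cos φ₀, y = Rφ), meridians are true-scale (h = 1) and the parallel scale is k = cos φ₀ / cos φ.
k = cos φ₀ / cos φ = 2.59  ⇒  cos φ = cos 47.7° / 2.59 = 0.2599.
φ = arccos(0.2599) ≈ 74.9°.

74.9°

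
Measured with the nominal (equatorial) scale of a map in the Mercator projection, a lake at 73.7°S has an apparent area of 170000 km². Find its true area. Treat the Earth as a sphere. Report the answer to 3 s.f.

Mercator is conformal, so the point scale is isotropic: h = k = sec φ = 1/cos φ.
Areal scale = k² = sec²φ = 1/cos²(73.7°) = 1/0.2807² = 12.69.
True area = apparent / (areal scale) = 170000 / 12.69 ≈ 13400 km².

13400 km²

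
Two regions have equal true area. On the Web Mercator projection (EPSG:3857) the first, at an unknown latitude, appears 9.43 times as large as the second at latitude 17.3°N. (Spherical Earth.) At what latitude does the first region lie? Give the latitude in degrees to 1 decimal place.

71.9°

On Mercator, (apparent₁)/(apparent₂) = sec²φ₁ / sec²φ₂ when true areas are equal.
cos²φ₂ / cos²φ₁ = 9.43  ⇒  cos φ₁ = cos 17.3° / √9.43 = 0.9548/3.071 = 0.3109.
φ₁ = arccos(0.3109) ≈ 71.9°.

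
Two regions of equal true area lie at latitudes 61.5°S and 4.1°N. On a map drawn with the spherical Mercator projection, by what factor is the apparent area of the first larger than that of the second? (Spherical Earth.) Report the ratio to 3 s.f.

On Mercator, area is exaggerated by sec²φ = 1/cos²φ.
At 61.5°: sec²(61.5°) = 1/0.4772² = 4.392.
At 4.1°: sec²(4.1°) = 1/0.9974² = 1.005.
Ratio = 4.392/1.005 = cos²(4.1°)/cos²(61.5°) ≈ 4.37.

4.37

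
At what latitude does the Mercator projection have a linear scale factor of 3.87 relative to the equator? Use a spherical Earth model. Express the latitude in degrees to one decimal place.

75.0°

Mercator scale is k = sec φ = 1/cos φ.
1/cos φ = 3.87  ⇒  cos φ = 0.2584  ⇒  φ = arccos(0.2584) ≈ 75.0°.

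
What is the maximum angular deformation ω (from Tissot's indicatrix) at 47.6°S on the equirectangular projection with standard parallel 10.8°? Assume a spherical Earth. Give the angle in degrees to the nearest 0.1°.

The equidistant cylindrical projection with φ₀ = 10.8° has h = 1 (meridians true) and k = cos φ₀ / cos φ along parallels.
At 47.6°: h = 1.000, k = 1.457; principal scales a = 1.457, b = 1.000.
sin(ω/2) = (a − b)/(a + b) = 0.4567/2.457 = 0.1859, so ω = 2 arcsin(0.1859) ≈ 21.4°.

21.4°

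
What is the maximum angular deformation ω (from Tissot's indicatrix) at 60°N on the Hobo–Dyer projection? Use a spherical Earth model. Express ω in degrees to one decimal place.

Hobo–Dyer is a cylindrical equal-area projection with standard parallels at ±37.5°. A cylindrical equal-area projection with standard parallel φ₀ has meridian scale h = cos φ / cos φ₀ and parallel scale k = cos φ₀ / cos φ (so areas are preserved, h·k = 1).
At 60°: h = 0.6302, k = 1.587; principal scales a = 1.587, b = 0.6302.
sin(ω/2) = (a − b)/(a + b) = 0.9565/2.217 = 0.4314, so ω = 2 arcsin(0.4314) ≈ 51.1°.

51.1°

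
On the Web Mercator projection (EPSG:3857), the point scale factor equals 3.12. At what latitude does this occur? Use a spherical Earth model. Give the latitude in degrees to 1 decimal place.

Mercator scale is k = sec φ = 1/cos φ.
1/cos φ = 3.12  ⇒  cos φ = 0.3205  ⇒  φ = arccos(0.3205) ≈ 71.3°.

71.3°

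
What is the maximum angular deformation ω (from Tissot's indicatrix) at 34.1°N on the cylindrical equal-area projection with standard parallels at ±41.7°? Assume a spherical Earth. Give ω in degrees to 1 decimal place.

For cylindrical equal-area with standard parallel φ₀, h = cos φ / cos φ₀ and k = cos φ₀ / cos φ, so h·k = 1.
At 34.1°: h = 1.109, k = 0.9017; principal scales a = 1.109, b = 0.9017.
sin(ω/2) = (a − b)/(a + b) = 0.2074/2.011 = 0.1031, so ω = 2 arcsin(0.1031) ≈ 11.8°.

11.8°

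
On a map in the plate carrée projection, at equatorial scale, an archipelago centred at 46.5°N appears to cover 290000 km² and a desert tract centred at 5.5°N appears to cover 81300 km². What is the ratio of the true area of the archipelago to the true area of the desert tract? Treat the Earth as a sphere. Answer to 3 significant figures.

Plate carrée has h = 1 and k = sec φ, giving areal scale sec φ; true area = (apparent area) · cos φ.
True area of archipelago: 290000 × cos(46.5°) = 290000 × 0.6884 = 199600 km².
True area of desert tract: 81300 × cos(5.5°) = 81300 × 0.9954 = 80930 km².
Ratio = 199600 / 80930 ≈ 2.47.

2.47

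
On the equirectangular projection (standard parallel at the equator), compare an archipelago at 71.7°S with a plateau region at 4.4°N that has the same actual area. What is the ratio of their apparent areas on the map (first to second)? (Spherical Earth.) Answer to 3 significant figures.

In the plate carrée (x = Rλ, y = Rφ), meridians are true-scale (h = 1) and parallels are stretched by k = sec φ.
Areal scale at 71.7°: h·k = 1.000 × 3.185 = 3.185.
Areal scale at 4.4°: h·k = 1.000 × 1.003 = 1.003.
Ratio = 3.185/1.003 ≈ 3.18.

3.18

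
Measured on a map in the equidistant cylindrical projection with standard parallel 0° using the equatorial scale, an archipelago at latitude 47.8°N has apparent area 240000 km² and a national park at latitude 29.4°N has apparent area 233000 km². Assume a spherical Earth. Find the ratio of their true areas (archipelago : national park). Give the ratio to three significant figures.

On the plate carrée, areal scale = h·k = 1 × sec φ, so true area = apparent × cos φ.
True area of archipelago: 240000 × cos(47.8°) = 240000 × 0.6717 = 161200 km².
True area of national park: 233000 × cos(29.4°) = 233000 × 0.8712 = 203000 km².
Ratio = 161200 / 203000 ≈ 0.794.

0.794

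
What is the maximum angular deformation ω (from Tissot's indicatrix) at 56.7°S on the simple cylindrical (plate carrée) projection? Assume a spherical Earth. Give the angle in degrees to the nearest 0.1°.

33.9°

For the equirectangular projection with φ₀ = 0 (plate carrée), h = 1 along meridians and k = sec φ along parallels.
At 56.7°: h = 1.000, k = 1.821; principal scales a = 1.821, b = 1.000.
sin(ω/2) = (a − b)/(a + b) = 0.8214/2.821 = 0.2911, so ω = 2 arcsin(0.2911) ≈ 33.9°.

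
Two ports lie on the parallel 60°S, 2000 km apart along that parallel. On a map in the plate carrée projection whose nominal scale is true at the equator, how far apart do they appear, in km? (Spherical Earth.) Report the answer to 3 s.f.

4000 km

For the equirectangular projection with φ₀ = 0 (plate carrée), h = 1 along meridians and k = sec φ along parallels.
Along the parallel, k = sec 60° = 1/0.5000 = 2.000.
Map distance = 2000 × 2.000 ≈ 4000 km.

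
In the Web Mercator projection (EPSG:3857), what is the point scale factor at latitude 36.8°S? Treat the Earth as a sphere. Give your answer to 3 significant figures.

1.25

Mercator is conformal, so the point scale is isotropic: h = k = sec φ = 1/cos φ.
k = 1/cos 36.8° = 1/0.8007 = 1.249.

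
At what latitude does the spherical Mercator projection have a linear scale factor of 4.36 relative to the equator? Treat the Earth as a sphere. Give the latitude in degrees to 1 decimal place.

Mercator scale is k = sec φ = 1/cos φ.
1/cos φ = 4.36  ⇒  cos φ = 0.2294  ⇒  φ = arccos(0.2294) ≈ 76.7°.

76.7°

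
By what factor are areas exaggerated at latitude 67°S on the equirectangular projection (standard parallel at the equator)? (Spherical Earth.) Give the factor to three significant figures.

2.56

For the equirectangular projection with φ₀ = 0 (plate carrée), h = 1 along meridians and k = sec φ along parallels.
Areal scale = h·k = 1 × sec φ; at 67°, h = 1.000, k = 2.559, so h·k = 2.559.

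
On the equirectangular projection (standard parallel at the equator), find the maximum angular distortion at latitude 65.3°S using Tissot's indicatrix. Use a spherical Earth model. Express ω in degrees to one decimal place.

48.5°

In the plate carrée (x = Rλ, y = Rφ), meridians are true-scale (h = 1) and parallels are stretched by k = sec φ.
At 65.3°: h = 1.000, k = 2.393; principal scales a = 2.393, b = 1.000.
sin(ω/2) = (a − b)/(a + b) = 1.393/3.393 = 0.4106, so ω = 2 arcsin(0.4106) ≈ 48.5°.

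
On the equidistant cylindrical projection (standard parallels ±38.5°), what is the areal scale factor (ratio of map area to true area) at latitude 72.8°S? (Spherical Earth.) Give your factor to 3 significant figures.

2.65

The equidistant cylindrical projection with φ₀ = 38.5° has h = 1 (meridians true) and k = cos φ₀ / cos φ along parallels.
Areal scale = h·k = 1 × cos φ₀ / cos φ; at 72.8°, h = 1.000, k = 2.647, so h·k = 2.647.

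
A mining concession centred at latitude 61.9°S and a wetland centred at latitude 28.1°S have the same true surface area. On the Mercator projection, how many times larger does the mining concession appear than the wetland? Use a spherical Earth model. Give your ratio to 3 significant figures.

Mercator areal scale is sec²φ.
At 61.9°: sec²(61.9°) = 1/0.4710² = 4.508.
At 28.1°: sec²(28.1°) = 1/0.8821² = 1.285.
Ratio = 4.508/1.285 = cos²(28.1°)/cos²(61.9°) ≈ 3.51.

3.51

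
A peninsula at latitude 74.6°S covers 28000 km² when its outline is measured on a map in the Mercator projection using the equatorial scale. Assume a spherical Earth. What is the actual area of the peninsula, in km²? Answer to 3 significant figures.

1970 km²

Mercator is conformal, so the point scale is isotropic: h = k = sec φ = 1/cos φ.
Areal scale = k² = sec²φ = 1/cos²(74.6°) = 1/0.2656² = 14.18.
True area = apparent / (areal scale) = 28000 / 14.18 ≈ 1970 km².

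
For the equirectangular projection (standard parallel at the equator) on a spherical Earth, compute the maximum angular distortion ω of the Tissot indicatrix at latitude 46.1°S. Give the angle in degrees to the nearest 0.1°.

20.9°

For the equirectangular projection with φ₀ = 0 (plate carrée), h = 1 along meridians and k = sec φ along parallels.
At 46.1°: h = 1.000, k = 1.442; principal scales a = 1.442, b = 1.000.
sin(ω/2) = (a − b)/(a + b) = 0.4422/2.442 = 0.1811, so ω = 2 arcsin(0.1811) ≈ 20.9°.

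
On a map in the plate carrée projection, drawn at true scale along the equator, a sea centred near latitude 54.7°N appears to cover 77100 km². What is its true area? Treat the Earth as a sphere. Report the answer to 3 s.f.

44600 km²

Plate carrée maps x = Rλ, y = Rφ. The meridian scale is h = 1 and the parallel scale is k = 1/cos φ = sec φ.
Areal scale = h·k = 1 × sec φ; at 54.7°, h = 1.000, k = 1.731, so h·k = 1.731.
True area = apparent / (areal scale) = 77100 / 1.731 ≈ 44600 km².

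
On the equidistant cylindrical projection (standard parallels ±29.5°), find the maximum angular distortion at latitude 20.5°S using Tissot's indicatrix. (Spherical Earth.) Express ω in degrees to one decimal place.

In the equirectangular projection with standard parallel φ₀ = 29.5° (x = Rλ cos φ₀, y = Rφ), meridians are true-scale (h = 1) and the parallel scale is k = cos φ₀ / cos φ.
At 20.5°: h = 1.000, k = 0.9292; principal scales a = 1.000, b = 0.9292.
sin(ω/2) = (a − b)/(a + b) = 0.07080/1.929 = 0.03670, so ω = 2 arcsin(0.03670) ≈ 4.2°.

4.2°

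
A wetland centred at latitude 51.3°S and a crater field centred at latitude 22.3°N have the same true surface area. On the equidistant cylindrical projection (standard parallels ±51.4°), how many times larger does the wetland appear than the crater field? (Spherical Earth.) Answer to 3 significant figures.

In the equirectangular projection with standard parallel φ₀ = 51.4° (x = Rλ cos φ₀, y = Rφ), meridians are true-scale (h = 1) and the parallel scale is k = cos φ₀ / cos φ.
Areal scale at 51.3°: h·k = 1.000 × 0.9978 = 0.9978.
Areal scale at 22.3°: h·k = 1.000 × 0.6743 = 0.6743.
Ratio = 0.9978/0.6743 ≈ 1.48.

1.48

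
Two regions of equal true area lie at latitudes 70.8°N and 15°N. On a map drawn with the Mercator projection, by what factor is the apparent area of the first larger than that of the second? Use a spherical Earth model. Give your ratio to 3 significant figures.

Mercator is conformal with k = sec φ, so areal scale = k² = sec²φ.
At 70.8°: sec²(70.8°) = 1/0.3289² = 9.246.
At 15°: sec²(15°) = 1/0.9659² = 1.072.
Ratio = 9.246/1.072 = cos²(15°)/cos²(70.8°) ≈ 8.63.

8.63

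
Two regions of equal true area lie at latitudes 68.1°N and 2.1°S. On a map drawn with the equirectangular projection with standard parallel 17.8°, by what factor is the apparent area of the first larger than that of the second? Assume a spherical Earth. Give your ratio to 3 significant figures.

2.68

In the equirectangular projection with standard parallel φ₀ = 17.8° (x = Rλ cos φ₀, y = Rφ), meridians are true-scale (h = 1) and the parallel scale is k = cos φ₀ / cos φ.
Areal scale at 68.1°: h·k = 1.000 × 2.553 = 2.553.
Areal scale at 2.1°: h·k = 1.000 × 0.9528 = 0.9528.
Ratio = 2.553/0.9528 ≈ 2.68.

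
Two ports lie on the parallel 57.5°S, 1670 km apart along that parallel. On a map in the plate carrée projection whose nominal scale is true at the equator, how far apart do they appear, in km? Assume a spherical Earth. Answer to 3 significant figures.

For the equirectangular projection with φ₀ = 0 (plate carrée), h = 1 along meridians and k = sec φ along parallels.
Along the parallel, k = sec 57.5° = 1/0.5373 = 1.861.
Map distance = 1670 × 1.861 ≈ 3110 km.

3110 km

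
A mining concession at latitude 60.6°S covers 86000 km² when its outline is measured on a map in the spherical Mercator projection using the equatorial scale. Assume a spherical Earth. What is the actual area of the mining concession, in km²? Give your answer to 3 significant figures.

The Mercator projection is conformal; its linear scale factor is the same in every direction and equals sec φ = 1/cos φ.
Areal scale = k² = sec²φ = 1/cos²(60.6°) = 1/0.4909² = 4.150.
True area = apparent / (areal scale) = 86000 / 4.150 ≈ 20700 km².

20700 km²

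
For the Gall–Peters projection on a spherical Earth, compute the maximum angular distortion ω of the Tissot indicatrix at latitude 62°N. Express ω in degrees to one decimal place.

45.7°

Gall–Peters is a cylindrical equal-area projection with standard parallels at ±45°. Cylindrical equal-area (φ₀ = 45°): h = cos φ / cos 45° along meridians, k = cos 45° / cos φ along parallels; h·k = 1.
At 62°: h = 0.6639, k = 1.506; principal scales a = 1.506, b = 0.6639.
sin(ω/2) = (a − b)/(a + b) = 0.8422/2.170 = 0.3881, so ω = 2 arcsin(0.3881) ≈ 45.7°.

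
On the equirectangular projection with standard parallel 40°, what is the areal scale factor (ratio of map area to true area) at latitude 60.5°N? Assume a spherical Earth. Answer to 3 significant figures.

1.56

The equidistant cylindrical projection with φ₀ = 40° has h = 1 (meridians true) and k = cos φ₀ / cos φ along parallels.
Areal scale = h·k = 1 × cos φ₀ / cos φ; at 60.5°, h = 1.000, k = 1.556, so h·k = 1.556.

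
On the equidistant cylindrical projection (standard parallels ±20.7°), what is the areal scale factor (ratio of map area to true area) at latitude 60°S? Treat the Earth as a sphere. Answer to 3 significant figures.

1.87

In the equirectangular projection with standard parallel φ₀ = 20.7° (x = Rλ cos φ₀, y = Rφ), meridians are true-scale (h = 1) and the parallel scale is k = cos φ₀ / cos φ.
Areal scale = h·k = 1 × cos φ₀ / cos φ; at 60°, h = 1.000, k = 1.871, so h·k = 1.871.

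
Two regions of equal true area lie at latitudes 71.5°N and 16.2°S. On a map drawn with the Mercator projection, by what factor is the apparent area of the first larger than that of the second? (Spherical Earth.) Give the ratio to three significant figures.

Mercator areal scale is sec²φ.
At 71.5°: sec²(71.5°) = 1/0.3173² = 9.932.
At 16.2°: sec²(16.2°) = 1/0.9603² = 1.084.
Ratio = 9.932/1.084 = cos²(16.2°)/cos²(71.5°) ≈ 9.16.

9.16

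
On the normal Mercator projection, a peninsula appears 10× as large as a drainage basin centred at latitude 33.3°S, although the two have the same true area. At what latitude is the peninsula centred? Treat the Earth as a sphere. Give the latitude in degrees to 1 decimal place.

Mercator areal scale is sec²φ, so apparent-area ratio = sec²φ₁ / sec²φ₂ = cos²φ₂ / cos²φ₁.
cos²φ₂ / cos²φ₁ = 10  ⇒  cos φ₁ = cos 33.3° / √10 = 0.8358/3.162 = 0.2643.
φ₁ = arccos(0.2643) ≈ 74.7°.

74.7°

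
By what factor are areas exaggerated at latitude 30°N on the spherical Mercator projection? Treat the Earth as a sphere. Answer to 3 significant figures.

1.33

Mercator is conformal, so the point scale is isotropic: h = k = sec φ = 1/cos φ.
Areal scale = k² = sec²φ = 1/cos²(30°) = 1/0.8660² = 1.333.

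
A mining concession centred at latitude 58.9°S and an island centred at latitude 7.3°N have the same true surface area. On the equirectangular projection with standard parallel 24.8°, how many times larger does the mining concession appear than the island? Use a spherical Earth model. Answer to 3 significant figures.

The equidistant cylindrical projection with φ₀ = 24.8° has h = 1 (meridians true) and k = cos φ₀ / cos φ along parallels.
Areal scale at 58.9°: h·k = 1.000 × 1.757 = 1.757.
Areal scale at 7.3°: h·k = 1.000 × 0.9152 = 0.9152.
Ratio = 1.757/0.9152 ≈ 1.92.

1.92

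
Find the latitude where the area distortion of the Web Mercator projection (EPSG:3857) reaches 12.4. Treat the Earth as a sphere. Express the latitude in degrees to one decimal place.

Mercator areal scale is sec²φ.
sec²φ = 12.4  ⇒  cos²φ = 0.08065  ⇒  cos φ = 0.2840.
φ = arccos(0.2840) ≈ 73.5°.

73.5°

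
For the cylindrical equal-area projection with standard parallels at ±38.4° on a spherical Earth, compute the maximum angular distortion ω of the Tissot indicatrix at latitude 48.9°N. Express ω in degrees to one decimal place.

Cylindrical equal-area (φ₀ = 38.4°): h = cos φ / cos 38.4° along meridians, k = cos 38.4° / cos φ along parallels; h·k = 1.
At 48.9°: h = 0.8388, k = 1.192; principal scales a = 1.192, b = 0.8388.
sin(ω/2) = (a − b)/(a + b) = 0.3533/2.031 = 0.1740, so ω = 2 arcsin(0.1740) ≈ 20.0°.

20.0°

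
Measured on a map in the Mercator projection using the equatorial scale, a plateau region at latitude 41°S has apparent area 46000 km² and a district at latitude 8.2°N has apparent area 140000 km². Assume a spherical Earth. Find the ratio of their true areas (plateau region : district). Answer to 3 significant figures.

0.191

Since Mercator area scale is 1/cos²φ, the true area equals the apparent area multiplied by cos²φ.
True area of plateau region: 46000 × cos²(41°) = 46000 × 0.5696 = 26200 km².
True area of district: 140000 × cos²(8.2°) = 140000 × 0.9797 = 137200 km².
Ratio = 26200 / 137200 ≈ 0.191.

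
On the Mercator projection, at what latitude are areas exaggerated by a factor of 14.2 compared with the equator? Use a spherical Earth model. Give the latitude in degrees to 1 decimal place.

Mercator areal scale is sec²φ.
sec²φ = 14.2  ⇒  cos²φ = 0.07042  ⇒  cos φ = 0.2654.
φ = arccos(0.2654) ≈ 74.6°.

74.6°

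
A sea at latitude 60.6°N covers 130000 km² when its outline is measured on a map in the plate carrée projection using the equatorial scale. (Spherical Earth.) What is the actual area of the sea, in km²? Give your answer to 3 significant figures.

63800 km²

For the equirectangular projection with φ₀ = 0 (plate carrée), h = 1 along meridians and k = sec φ along parallels.
Areal scale = h·k = 1 × sec φ; at 60.6°, h = 1.000, k = 2.037, so h·k = 2.037.
True area = apparent / (areal scale) = 130000 / 2.037 ≈ 63800 km².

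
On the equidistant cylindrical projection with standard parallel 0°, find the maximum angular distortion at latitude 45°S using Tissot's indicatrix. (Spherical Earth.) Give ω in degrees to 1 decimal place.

19.8°

For the equirectangular projection with φ₀ = 0 (plate carrée), h = 1 along meridians and k = sec φ along parallels.
At 45°: h = 1.000, k = 1.414; principal scales a = 1.414, b = 1.000.
sin(ω/2) = (a − b)/(a + b) = 0.4142/2.414 = 0.1716, so ω = 2 arcsin(0.1716) ≈ 19.8°.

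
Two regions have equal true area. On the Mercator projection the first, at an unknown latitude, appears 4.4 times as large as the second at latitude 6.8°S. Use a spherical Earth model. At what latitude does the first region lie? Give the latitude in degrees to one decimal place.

Mercator areal scale is sec²φ, so apparent-area ratio = sec²φ₁ / sec²φ₂ = cos²φ₂ / cos²φ₁.
cos²φ₂ / cos²φ₁ = 4.4  ⇒  cos φ₁ = cos 6.8° / √4.4 = 0.9930/2.098 = 0.4734.
φ₁ = arccos(0.4734) ≈ 61.7°.

61.7°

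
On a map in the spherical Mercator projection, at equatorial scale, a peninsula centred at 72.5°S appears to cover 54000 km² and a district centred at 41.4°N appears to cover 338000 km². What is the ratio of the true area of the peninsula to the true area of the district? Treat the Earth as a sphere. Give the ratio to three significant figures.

0.0257

On Mercator the areal scale is sec²φ, so true area = apparent × cos²φ.
True area of peninsula: 54000 × cos²(72.5°) = 54000 × 0.09042 = 4883 km².
True area of district: 338000 × cos²(41.4°) = 338000 × 0.5627 = 190200 km².
Ratio = 4883 / 190200 ≈ 0.0257.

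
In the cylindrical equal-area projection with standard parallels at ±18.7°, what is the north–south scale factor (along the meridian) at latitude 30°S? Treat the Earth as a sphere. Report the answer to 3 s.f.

For cylindrical equal-area with standard parallel φ₀, h = cos φ / cos φ₀ and k = cos φ₀ / cos φ, so h·k = 1.
h = cos 30° / cos 18.7° = 0.8660/0.9472 = 0.9143.

0.914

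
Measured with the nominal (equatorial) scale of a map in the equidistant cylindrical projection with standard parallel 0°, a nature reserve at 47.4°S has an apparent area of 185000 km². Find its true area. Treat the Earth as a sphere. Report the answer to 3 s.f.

125000 km²

For the equirectangular projection with φ₀ = 0 (plate carrée), h = 1 along meridians and k = sec φ along parallels.
Areal scale = h·k = 1 × sec φ; at 47.4°, h = 1.000, k = 1.477, so h·k = 1.477.
True area = apparent / (areal scale) = 185000 / 1.477 ≈ 125000 km².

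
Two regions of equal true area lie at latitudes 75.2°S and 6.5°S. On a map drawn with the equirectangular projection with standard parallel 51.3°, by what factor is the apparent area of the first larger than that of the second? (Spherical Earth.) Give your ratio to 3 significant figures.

The equidistant cylindrical projection with φ₀ = 51.3° has h = 1 (meridians true) and k = cos φ₀ / cos φ along parallels.
Areal scale at 75.2°: h·k = 1.000 × 2.448 = 2.448.
Areal scale at 6.5°: h·k = 1.000 × 0.6293 = 0.6293.
Ratio = 2.448/0.6293 ≈ 3.89.

3.89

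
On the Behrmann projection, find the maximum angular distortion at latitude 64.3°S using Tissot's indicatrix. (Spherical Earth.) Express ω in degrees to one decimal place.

73.6°

The Behrmann projection is cylindrical equal-area with φ₀ = 30°. Cylindrical equal-area (φ₀ = 30°): h = cos φ / cos 30° along meridians, k = cos 30° / cos φ along parallels; h·k = 1.
At 64.3°: h = 0.5007, k = 1.997; principal scales a = 1.997, b = 0.5007.
sin(ω/2) = (a − b)/(a + b) = 1.496/2.498 = 0.5990, so ω = 2 arcsin(0.5990) ≈ 73.6°.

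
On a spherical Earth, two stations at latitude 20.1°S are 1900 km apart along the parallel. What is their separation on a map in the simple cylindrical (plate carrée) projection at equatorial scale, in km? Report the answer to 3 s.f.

For the equirectangular projection with φ₀ = 0 (plate carrée), h = 1 along meridians and k = sec φ along parallels.
Along the parallel, k = sec 20.1° = 1/0.9391 = 1.065.
Map distance = 1900 × 1.065 ≈ 2020 km.

2020 km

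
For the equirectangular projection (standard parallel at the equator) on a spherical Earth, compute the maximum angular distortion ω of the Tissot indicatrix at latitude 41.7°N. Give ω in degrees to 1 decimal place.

16.7°

For the equirectangular projection with φ₀ = 0 (plate carrée), h = 1 along meridians and k = sec φ along parallels.
At 41.7°: h = 1.000, k = 1.339; principal scales a = 1.339, b = 1.000.
sin(ω/2) = (a − b)/(a + b) = 0.3393/2.339 = 0.1451, so ω = 2 arcsin(0.1451) ≈ 16.7°.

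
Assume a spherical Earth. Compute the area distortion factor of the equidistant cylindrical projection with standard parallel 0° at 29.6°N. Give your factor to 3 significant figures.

Plate carrée maps x = Rλ, y = Rφ. The meridian scale is h = 1 and the parallel scale is k = 1/cos φ = sec φ.
Areal scale = h·k = 1 × sec φ; at 29.6°, h = 1.000, k = 1.150, so h·k = 1.150.

1.15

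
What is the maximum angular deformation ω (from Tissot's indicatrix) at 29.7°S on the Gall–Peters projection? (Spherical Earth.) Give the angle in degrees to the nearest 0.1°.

The Gall–Peters projection is cylindrical equal-area with φ₀ = 45°. For cylindrical equal-area with standard parallel φ₀, h = cos φ / cos φ₀ and k = cos φ₀ / cos φ, so h·k = 1.
At 29.7°: h = 1.228, k = 0.8140; principal scales a = 1.228, b = 0.8140.
sin(ω/2) = (a − b)/(a + b) = 0.4144/2.042 = 0.2029, so ω = 2 arcsin(0.2029) ≈ 23.4°.

23.4°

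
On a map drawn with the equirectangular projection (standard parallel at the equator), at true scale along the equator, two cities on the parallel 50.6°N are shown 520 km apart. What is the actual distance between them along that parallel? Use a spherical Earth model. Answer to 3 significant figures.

330 km

Plate carrée maps x = Rλ, y = Rφ. The meridian scale is h = 1 and the parallel scale is k = 1/cos φ = sec φ.
Along the parallel at 50.6°, map distances are exaggerated by k = sec 50.6° = 1.575.
True distance = 520 / 1.575 = 520 × cos 50.6° ≈ 330 km.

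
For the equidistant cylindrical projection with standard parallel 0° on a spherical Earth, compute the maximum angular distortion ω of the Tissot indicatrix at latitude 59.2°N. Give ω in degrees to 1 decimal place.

In the plate carrée (x = Rλ, y = Rφ), meridians are true-scale (h = 1) and parallels are stretched by k = sec φ.
At 59.2°: h = 1.000, k = 1.953; principal scales a = 1.953, b = 1.000.
sin(ω/2) = (a − b)/(a + b) = 0.9530/2.953 = 0.3227, so ω = 2 arcsin(0.3227) ≈ 37.7°.

37.7°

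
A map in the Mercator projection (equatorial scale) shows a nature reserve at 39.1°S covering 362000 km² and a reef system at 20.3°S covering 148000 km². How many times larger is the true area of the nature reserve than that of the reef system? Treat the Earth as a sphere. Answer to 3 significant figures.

On Mercator the areal scale is sec²φ, so true area = apparent × cos²φ.
True area of nature reserve: 362000 × cos²(39.1°) = 362000 × 0.6022 = 218000 km².
True area of reef system: 148000 × cos²(20.3°) = 148000 × 0.8796 = 130200 km².
Ratio = 218000 / 130200 ≈ 1.67.

1.67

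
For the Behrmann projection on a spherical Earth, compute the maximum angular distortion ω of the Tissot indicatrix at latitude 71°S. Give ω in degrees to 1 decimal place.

Behrmann is a cylindrical equal-area projection with standard parallels at ±30°. A cylindrical equal-area projection with standard parallel φ₀ has meridian scale h = cos φ / cos φ₀ and parallel scale k = cos φ₀ / cos φ (so areas are preserved, h·k = 1).
At 71°: h = 0.3759, k = 2.660; principal scales a = 2.660, b = 0.3759.
sin(ω/2) = (a − b)/(a + b) = 2.284/3.036 = 0.7523, so ω = 2 arcsin(0.7523) ≈ 97.6°.

97.6°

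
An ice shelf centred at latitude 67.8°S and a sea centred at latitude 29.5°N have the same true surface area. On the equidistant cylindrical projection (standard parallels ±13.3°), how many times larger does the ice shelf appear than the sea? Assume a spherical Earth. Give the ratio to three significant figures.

2.30

With standard parallel φ₀ = 13.3°, the equirectangular projection gives x = Rλ cos φ₀, y = Rφ, so h = 1 and k = cos 13.3° / cos φ.
Areal scale at 67.8°: h·k = 1.000 × 2.576 = 2.576.
Areal scale at 29.5°: h·k = 1.000 × 1.118 = 1.118.
Ratio = 2.576/1.118 ≈ 2.30.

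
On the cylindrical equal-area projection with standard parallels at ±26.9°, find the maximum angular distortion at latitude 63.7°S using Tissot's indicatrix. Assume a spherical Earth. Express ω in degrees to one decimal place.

For cylindrical equal-area with standard parallel φ₀, h = cos φ / cos φ₀ and k = cos φ₀ / cos φ, so h·k = 1.
At 63.7°: h = 0.4968, k = 2.013; principal scales a = 2.013, b = 0.4968.
sin(ω/2) = (a − b)/(a + b) = 1.516/2.510 = 0.6041, so ω = 2 arcsin(0.6041) ≈ 74.3°.

74.3°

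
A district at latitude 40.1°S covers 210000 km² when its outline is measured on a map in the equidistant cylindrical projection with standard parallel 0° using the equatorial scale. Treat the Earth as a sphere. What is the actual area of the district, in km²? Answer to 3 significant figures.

161000 km²

For the equirectangular projection with φ₀ = 0 (plate carrée), h = 1 along meridians and k = sec φ along parallels.
Areal scale = h·k = 1 × sec φ; at 40.1°, h = 1.000, k = 1.307, so h·k = 1.307.
True area = apparent / (areal scale) = 210000 / 1.307 ≈ 161000 km².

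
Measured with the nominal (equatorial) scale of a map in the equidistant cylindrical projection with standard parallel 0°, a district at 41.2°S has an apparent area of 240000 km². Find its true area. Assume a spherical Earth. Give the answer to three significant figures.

Plate carrée maps x = Rλ, y = Rφ. The meridian scale is h = 1 and the parallel scale is k = 1/cos φ = sec φ.
Areal scale = h·k = 1 × sec φ; at 41.2°, h = 1.000, k = 1.329, so h·k = 1.329.
True area = apparent / (areal scale) = 240000 / 1.329 ≈ 181000 km².

181000 km²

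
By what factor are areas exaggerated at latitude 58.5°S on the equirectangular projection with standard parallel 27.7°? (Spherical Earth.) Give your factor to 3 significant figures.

The equidistant cylindrical projection with φ₀ = 27.7° has h = 1 (meridians true) and k = cos φ₀ / cos φ along parallels.
Areal scale = h·k = 1 × cos φ₀ / cos φ; at 58.5°, h = 1.000, k = 1.695, so h·k = 1.695.

1.69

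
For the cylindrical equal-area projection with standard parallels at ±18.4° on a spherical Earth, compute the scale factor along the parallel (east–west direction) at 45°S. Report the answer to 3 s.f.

For cylindrical equal-area with standard parallel φ₀, h = cos φ / cos φ₀ and k = cos φ₀ / cos φ, so h·k = 1.
k = cos 18.4° / cos 45° = 0.9489/0.7071 = 1.342.

1.34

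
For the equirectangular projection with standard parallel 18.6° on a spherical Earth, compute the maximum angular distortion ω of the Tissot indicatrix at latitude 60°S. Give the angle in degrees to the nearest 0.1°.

36.0°

In the equirectangular projection with standard parallel φ₀ = 18.6° (x = Rλ cos φ₀, y = Rφ), meridians are true-scale (h = 1) and the parallel scale is k = cos φ₀ / cos φ.
At 60°: h = 1.000, k = 1.896; principal scales a = 1.896, b = 1.000.
sin(ω/2) = (a − b)/(a + b) = 0.8955/2.896 = 0.3093, so ω = 2 arcsin(0.3093) ≈ 36.0°.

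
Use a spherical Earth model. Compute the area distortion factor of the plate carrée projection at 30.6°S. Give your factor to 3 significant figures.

1.16

Plate carrée maps x = Rλ, y = Rφ. The meridian scale is h = 1 and the parallel scale is k = 1/cos φ = sec φ.
Areal scale = h·k = 1 × sec φ; at 30.6°, h = 1.000, k = 1.162, so h·k = 1.162.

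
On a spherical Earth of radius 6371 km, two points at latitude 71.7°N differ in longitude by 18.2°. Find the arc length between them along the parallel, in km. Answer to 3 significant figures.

635 km

Arc length along a parallel = R cos φ · Δλ (with Δλ in radians).
= 6371 × cos 71.7° × (18.2° × π/180) = 6371 × 0.3140 × 0.3176 ≈ 635 km.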